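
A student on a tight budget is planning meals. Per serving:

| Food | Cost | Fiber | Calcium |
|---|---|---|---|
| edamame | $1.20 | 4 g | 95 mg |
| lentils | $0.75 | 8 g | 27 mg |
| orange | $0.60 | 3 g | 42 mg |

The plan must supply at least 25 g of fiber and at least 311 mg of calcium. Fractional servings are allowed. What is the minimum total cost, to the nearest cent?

With two linear requirements the optimum uses one or two foods; enumerate the corners.
edamame only: max(25/4, 311/95) = 6.25 servings → $7.50.
lentils only: max(25/8, 311/27) = 11.52 servings → $8.64.
orange only: max(25/3, 311/42) = 8.333 servings → $5.00.
edamame + lentils with both tight: 2.781 servings and 1.735 servings → $4.64.
edamame + orange: the both-tight solution has a negative serving — not a feasible corner.
lentils + orange with both tight: 0.4588 servings and 7.11 servings → $4.61.
The minimum over all feasible corners is $4.61.

$4.61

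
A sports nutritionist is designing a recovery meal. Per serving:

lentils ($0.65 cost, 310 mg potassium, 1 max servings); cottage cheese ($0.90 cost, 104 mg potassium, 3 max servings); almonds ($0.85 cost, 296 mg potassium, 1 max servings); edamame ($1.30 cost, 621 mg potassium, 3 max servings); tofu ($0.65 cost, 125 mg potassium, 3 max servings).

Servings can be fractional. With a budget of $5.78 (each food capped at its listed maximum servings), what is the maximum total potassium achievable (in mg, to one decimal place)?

Potassium per dollar: edamame 477.7, lentils 476.9, almonds 348.2, tofu 192.3, cottage cheese 115.6.
Take 3 servings of edamame: spends $3.90, +1863.0 mg potassium (running total 1863.0 mg).
Take 1 serving of lentils: spends $0.65, +310.0 mg potassium (running total 2173.0 mg).
Take 1 serving of almonds: spends $0.85, +296.0 mg potassium (running total 2469.0 mg).
Take 0.5846 servings of tofu: spends $0.38, +73.1 mg potassium (running total 2542.1 mg).
Greedy by best ratio exhausts the cost allowance optimally: 2542.1 mg.

2542.1 mg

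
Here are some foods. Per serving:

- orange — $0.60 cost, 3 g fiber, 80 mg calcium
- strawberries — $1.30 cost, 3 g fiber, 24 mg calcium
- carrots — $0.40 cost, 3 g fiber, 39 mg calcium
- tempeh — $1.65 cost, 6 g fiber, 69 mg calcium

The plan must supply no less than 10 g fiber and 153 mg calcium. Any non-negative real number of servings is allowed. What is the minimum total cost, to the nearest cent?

$1.45

orange only: max(10/3, 153/80) = 3.333 servings → $2.00.
strawberries only: max(10/3, 153/24) = 6.375 servings → $8.29.
carrots only: max(10/3, 153/39) = 3.923 servings → $1.57.
tempeh only: max(10/6, 153/69) = 2.217 servings → $3.66.
orange + strawberries with both tight: 1.304 servings and 2.03 servings → $3.42.
orange + carrots with both tight: 0.561 servings and 2.772 servings → $1.45.
orange + tempeh with both tight: 0.8352 servings and 1.249 servings → $2.56.
strawberries + carrots: intersection lies outside the first quadrant.
strawberries + tempeh with both targets exact would need a negative amount; discard.
carrots + tempeh: the both-tight solution has a negative serving — not a feasible corner.
The minimum over all feasible corners is $1.45.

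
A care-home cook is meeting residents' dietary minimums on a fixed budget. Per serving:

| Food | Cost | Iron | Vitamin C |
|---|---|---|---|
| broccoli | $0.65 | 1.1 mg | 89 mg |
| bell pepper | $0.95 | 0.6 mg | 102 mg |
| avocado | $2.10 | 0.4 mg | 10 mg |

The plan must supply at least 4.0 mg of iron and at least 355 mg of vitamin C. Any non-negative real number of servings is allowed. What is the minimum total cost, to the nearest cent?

Compare the cost at each extreme point of the feasible region.
broccoli only: max(4.0/1.1, 355/89) = 3.989 servings → $2.59.
bell pepper only: max(4.0/0.6, 355/102) = 6.667 servings → $6.33.
avocado only: max(4.0/0.4, 355/10) = 35.5 servings → $74.55.
broccoli + bell pepper with both tight: 3.316 servings and 0.5867 servings → $2.71.
broccoli + avocado: intersection lies outside the first quadrant.
bell pepper + avocado with both tight: 2.931 servings and 5.603 servings → $14.55.
So the least-cost plan costs $2.59.

$2.59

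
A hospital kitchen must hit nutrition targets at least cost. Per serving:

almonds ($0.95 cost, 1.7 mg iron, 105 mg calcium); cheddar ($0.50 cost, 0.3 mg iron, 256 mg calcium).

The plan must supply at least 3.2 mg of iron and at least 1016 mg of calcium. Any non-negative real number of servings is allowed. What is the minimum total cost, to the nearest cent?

$2.93

For a min-cost LP with two ≥-constraints, a basic feasible solution has at most two positive variables.
almonds only: max(3.2/1.7, 1016/105) = 9.676 servings → $9.19.
cheddar only: max(3.2/0.3, 1016/256) = 10.67 servings → $5.33.
almonds + cheddar with both tight: 1.274 servings and 3.446 servings → $2.93.
So the least-cost plan costs $2.93.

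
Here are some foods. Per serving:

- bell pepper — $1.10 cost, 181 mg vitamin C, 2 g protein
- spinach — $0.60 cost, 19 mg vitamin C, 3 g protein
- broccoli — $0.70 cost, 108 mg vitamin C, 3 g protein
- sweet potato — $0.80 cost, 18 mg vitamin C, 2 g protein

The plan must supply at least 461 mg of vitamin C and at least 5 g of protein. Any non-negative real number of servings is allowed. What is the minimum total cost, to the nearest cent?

bell pepper only: max(461/181, 5/2) = 2.547 servings → $2.80.
spinach only: max(461/19, 5/3) = 24.26 servings → $14.56.
broccoli only: max(461/108, 5/3) = 4.269 servings → $2.99.
sweet potato only: max(461/18, 5/2) = 25.61 servings → $20.49.
bell pepper + spinach: intersection lies outside the first quadrant.
bell pepper + broccoli: intersection lies outside the first quadrant.
bell pepper + sweet potato: intersection lies outside the first quadrant.
spinach + broccoli: intersection lies outside the first quadrant.
spinach + sweet potato: the both-tight solution has a negative serving — not a feasible corner.
broccoli + sweet potato: intersection lies outside the first quadrant.
The minimum over all feasible corners is $2.80.

$2.80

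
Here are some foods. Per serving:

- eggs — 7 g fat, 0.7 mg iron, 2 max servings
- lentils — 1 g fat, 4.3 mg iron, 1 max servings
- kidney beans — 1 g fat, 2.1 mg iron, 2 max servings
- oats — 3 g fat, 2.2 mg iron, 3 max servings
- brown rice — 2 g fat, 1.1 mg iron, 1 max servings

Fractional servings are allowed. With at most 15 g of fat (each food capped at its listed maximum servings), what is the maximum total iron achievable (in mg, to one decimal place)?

16.3 mg

Iron per g fat: lentils 4.3, kidney beans 2.1, oats 0.7333, brown rice 0.55, eggs 0.1.
Take 1 serving of lentils: uses 1 g fat, +4.3 mg iron (running total 4.3 mg).
Take 2 servings of kidney beans: uses 2 g fat, +4.2 mg iron (running total 8.5 mg).
Take 3 servings of oats: uses 9 g fat, +6.6 mg iron (running total 15.1 mg).
Take 1 serving of brown rice: uses 2 g fat, +1.1 mg iron (running total 16.2 mg).
Take 0.1429 servings of eggs: uses 1 g fat, +0.1 mg iron (running total 16.3 mg).
Greedy by best ratio exhausts the fat allowance optimally: 16.3 mg.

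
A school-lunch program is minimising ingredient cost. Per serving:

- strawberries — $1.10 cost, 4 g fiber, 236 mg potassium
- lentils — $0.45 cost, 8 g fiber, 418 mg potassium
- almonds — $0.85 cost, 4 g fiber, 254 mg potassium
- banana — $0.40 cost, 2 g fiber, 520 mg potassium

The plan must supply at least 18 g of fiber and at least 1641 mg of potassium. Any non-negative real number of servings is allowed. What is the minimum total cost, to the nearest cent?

strawberries only: max(18/4, 1641/236) = 6.953 servings → $7.65.
lentils only: max(18/8, 1641/418) = 3.926 servings → $1.77.
almonds only: max(18/4, 1641/254) = 6.461 servings → $5.49.
banana only: max(18/2, 1641/520) = 9 servings → $3.60.
strawberries + lentils: intersection lies outside the first quadrant.
strawberries + almonds with both targets exact would need a negative amount; discard.
strawberries + banana with both tight: 3.78 servings and 1.44 servings → $4.73.
lentils + almonds: the both-tight solution has a negative serving — not a feasible corner.
lentils + banana with both tight: 1.829 servings and 1.686 servings → $1.50.
almonds + banana with both tight: 3.866 servings and 1.267 servings → $3.79.
The minimum over all feasible corners is $1.50.

$1.50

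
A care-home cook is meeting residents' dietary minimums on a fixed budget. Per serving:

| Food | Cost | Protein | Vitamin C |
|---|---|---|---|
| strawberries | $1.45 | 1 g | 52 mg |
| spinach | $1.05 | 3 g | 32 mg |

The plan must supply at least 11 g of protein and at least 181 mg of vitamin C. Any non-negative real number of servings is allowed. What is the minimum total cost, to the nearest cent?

$5.54

Minimising a linear cost over {protein ≥ 11, vitamin C ≥ 181, servings ≥ 0} — the optimum is at a vertex, using one or two foods.
strawberries only: max(11/1, 181/52) = 11 servings → $15.95.
spinach only: max(11/3, 181/32) = 5.656 servings → $5.94.
strawberries + spinach with both tight: 1.54 servings and 3.153 servings → $5.54.
So the least-cost plan costs $5.54.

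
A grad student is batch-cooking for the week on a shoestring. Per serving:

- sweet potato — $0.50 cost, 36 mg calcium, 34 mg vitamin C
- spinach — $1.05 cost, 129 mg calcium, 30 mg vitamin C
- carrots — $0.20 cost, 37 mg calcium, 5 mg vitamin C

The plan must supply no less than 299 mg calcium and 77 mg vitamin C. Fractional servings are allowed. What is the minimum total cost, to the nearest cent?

This is a tiny linear program; its minimum lies at a vertex of the feasible set. List the vertices and price them.
sweet potato only: max(299/36, 77/34) = 8.306 servings → $4.15.
spinach only: max(299/129, 77/30) = 2.567 servings → $2.69.
carrots only: max(299/37, 77/5) = 15.4 servings → $3.08.
sweet potato + spinach with both tight: 0.2913 servings and 2.237 servings → $2.49.
sweet potato + carrots with both tight: 1.256 servings and 6.859 servings → $2.00.
spinach + carrots with both targets exact would need a negative amount; discard.
So the least-cost plan costs $2.00.

$2.00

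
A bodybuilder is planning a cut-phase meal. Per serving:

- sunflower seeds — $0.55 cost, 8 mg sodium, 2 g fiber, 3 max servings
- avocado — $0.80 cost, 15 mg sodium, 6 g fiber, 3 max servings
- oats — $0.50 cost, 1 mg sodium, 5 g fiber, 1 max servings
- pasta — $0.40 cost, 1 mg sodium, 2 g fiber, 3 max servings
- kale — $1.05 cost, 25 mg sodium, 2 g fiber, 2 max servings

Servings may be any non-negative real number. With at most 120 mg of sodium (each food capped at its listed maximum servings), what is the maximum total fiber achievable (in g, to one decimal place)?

38.8 g

Fiber per mg sodium: oats 5, pasta 2, avocado 0.4, sunflower seeds 0.25, kale 0.08.
Take 1 serving of oats: uses 1 mg sodium, +5.0 g fiber (running total 5.0 g).
Take 3 servings of pasta: uses 3 mg sodium, +6.0 g fiber (running total 11.0 g).
Take 3 servings of avocado: uses 45 mg sodium, +18.0 g fiber (running total 29.0 g).
Take 3 servings of sunflower seeds: uses 24 mg sodium, +6.0 g fiber (running total 35.0 g).
Take 1.88 servings of kale: uses 47 mg sodium, +3.8 g fiber (running total 38.8 g).
Greedy by best ratio exhausts the sodium allowance optimally: 38.8 g.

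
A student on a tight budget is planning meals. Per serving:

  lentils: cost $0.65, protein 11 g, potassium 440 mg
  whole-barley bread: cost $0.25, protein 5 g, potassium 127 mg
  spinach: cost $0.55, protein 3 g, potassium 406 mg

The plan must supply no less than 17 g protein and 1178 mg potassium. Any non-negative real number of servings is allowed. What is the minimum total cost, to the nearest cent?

$1.65

This is a tiny linear program; its minimum lies at a vertex of the feasible set. List the vertices and price them.
lentils only: max(17/11, 1178/440) = 2.677 servings → $1.74.
whole-barley bread only: max(17/5, 1178/127) = 9.276 servings → $2.32.
spinach only: max(17/3, 1178/406) = 5.667 servings → $3.12.
lentils + whole-barley bread: the both-tight solution has a negative serving — not a feasible corner.
lentils + spinach with both tight: 1.071 servings and 1.741 servings → $1.65.
whole-barley bread + spinach with both tight: 2.042 servings and 2.263 servings → $1.76.
So the least-cost plan costs $1.65.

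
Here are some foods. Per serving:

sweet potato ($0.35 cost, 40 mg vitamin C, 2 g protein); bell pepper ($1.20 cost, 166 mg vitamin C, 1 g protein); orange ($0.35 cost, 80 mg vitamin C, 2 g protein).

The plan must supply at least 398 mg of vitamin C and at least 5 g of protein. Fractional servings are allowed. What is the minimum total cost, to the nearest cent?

$1.74

This is a tiny linear program; its minimum lies at a vertex of the feasible set. List the vertices and price them.
sweet potato only: max(398/40, 5/2) = 9.95 servings → $3.48.
bell pepper only: max(398/166, 5/1) = 5 servings → $6.00.
orange only: max(398/80, 5/2) = 4.975 servings → $1.74.
sweet potato + bell pepper with both tight: 1.479 servings and 2.041 servings → $2.97.
sweet potato + orange: the both-tight solution has a negative serving — not a feasible corner.
bell pepper + orange with both tight: 1.571 servings and 1.714 servings → $2.49.
So the least-cost plan costs $1.74.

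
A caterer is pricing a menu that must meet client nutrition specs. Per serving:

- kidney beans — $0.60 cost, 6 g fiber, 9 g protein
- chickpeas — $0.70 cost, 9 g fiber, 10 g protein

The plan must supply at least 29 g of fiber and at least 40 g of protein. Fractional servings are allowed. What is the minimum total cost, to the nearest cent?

The cheapest plan sits at a corner of the feasible region — with two constraints it uses at most two foods.
kidney beans only: max(29/6, 40/9) = 4.833 servings → $2.90.
chickpeas only: max(29/9, 40/10) = 4 servings → $2.80.
kidney beans + chickpeas with both tight: 3.333 servings and 1 serving → $2.70.
Cheapest feasible corner: $2.70.

$2.70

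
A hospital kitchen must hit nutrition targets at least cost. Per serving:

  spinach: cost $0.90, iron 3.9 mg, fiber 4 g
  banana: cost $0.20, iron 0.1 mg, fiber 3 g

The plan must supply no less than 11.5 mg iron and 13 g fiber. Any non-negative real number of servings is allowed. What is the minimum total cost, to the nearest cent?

$2.73

A basic optimal solution has at most two foods positive. Try each food alone and each pair with both targets met exactly.
spinach only: max(11.5/3.9, 13/4) = 3.25 servings → $2.92.
banana only: max(11.5/0.1, 13/3) = 115 servings → $23.00.
spinach + banana with both tight: 2.938 servings and 0.4159 servings → $2.73.
Cheapest feasible corner: $2.73.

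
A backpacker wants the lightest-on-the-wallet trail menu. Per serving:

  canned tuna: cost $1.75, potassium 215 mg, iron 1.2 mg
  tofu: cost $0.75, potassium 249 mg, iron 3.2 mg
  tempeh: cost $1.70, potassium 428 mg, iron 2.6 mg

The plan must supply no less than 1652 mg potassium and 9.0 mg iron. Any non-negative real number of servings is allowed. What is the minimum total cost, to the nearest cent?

$4.98

For a min-cost LP with two ≥-constraints, a basic feasible solution has at most two positive variables.
canned tuna only: max(1652/215, 9.0/1.2) = 7.684 servings → $13.45.
tofu only: max(1652/249, 9.0/3.2) = 6.635 servings → $4.98.
tempeh only: max(1652/428, 9.0/2.6) = 3.86 servings → $6.56.
canned tuna + tofu with both targets exact would need a negative amount; discard.
canned tuna + tempeh with both targets exact would need a negative amount; discard.
tofu + tempeh: the both-tight solution has a negative serving — not a feasible corner.
Cheapest feasible corner: $4.98.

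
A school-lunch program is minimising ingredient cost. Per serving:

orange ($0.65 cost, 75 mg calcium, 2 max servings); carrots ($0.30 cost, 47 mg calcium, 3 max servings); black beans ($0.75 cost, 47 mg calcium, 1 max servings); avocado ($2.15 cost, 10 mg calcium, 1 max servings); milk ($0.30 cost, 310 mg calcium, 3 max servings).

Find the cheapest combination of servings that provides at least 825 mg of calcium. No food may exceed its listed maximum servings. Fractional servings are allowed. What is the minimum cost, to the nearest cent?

$0.80

Cost per mg of calcium: milk $0.0010, carrots $0.0064, orange $0.0087, black beans $0.0160, avocado $0.2150.
Take 2.661 servings of milk: +825.0 mg calcium for $0.80 (total $0.80, still need 0.0 mg).
Filling from the cheapest source first is optimal under one linear minimum: $0.80.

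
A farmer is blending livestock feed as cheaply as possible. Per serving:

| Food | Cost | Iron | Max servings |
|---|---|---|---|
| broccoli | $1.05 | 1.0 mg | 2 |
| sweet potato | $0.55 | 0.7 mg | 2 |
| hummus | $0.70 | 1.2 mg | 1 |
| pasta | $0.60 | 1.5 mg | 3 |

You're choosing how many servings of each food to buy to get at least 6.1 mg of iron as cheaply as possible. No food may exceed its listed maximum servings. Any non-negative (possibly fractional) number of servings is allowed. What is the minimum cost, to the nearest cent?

Cost per mg of iron: pasta $0.4000, hummus $0.5833, sweet potato $0.7857, broccoli $1.0500.
Take 3 servings of pasta: +4.5 mg iron for $1.80 (total $1.80, still need 1.6 mg).
Take 1 serving of hummus: +1.2 mg iron for $0.70 (total $2.50, still need 0.4 mg).
Take 0.5714 servings of sweet potato: +0.4 mg iron for $0.31 (total $2.81, still need 0.0 mg).
Filling from the cheapest source first is optimal under one linear minimum: $2.81.

$2.81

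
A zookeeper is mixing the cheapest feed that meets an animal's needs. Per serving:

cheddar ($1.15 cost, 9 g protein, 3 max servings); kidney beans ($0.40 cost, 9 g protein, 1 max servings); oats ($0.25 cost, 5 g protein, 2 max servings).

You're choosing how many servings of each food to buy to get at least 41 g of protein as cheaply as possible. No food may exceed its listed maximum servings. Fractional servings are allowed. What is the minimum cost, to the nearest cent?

$3.71

Cost per g of protein: kidney beans $0.0444, oats $0.0500, cheddar $0.1278.
Take 1 serving of kidney beans: +9.0 g protein for $0.40 (total $0.40, still need 32.0 g).
Take 2 servings of oats: +10.0 g protein for $0.50 (total $0.90, still need 22.0 g).
Take 2.444 servings of cheddar: +22.0 g protein for $2.81 (total $3.71, still need 0.0 g).
Greedy by cheapest-per-g is optimal for a single linear constraint, so the minimum cost is $3.71.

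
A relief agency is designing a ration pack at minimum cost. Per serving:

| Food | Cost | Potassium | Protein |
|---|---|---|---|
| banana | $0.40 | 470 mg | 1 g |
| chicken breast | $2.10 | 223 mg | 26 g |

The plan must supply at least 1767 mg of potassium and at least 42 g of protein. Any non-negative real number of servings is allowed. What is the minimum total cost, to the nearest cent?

The cheapest plan sits at a corner of the feasible region — with two constraints it uses at most two foods.
banana only: max(1767/470, 42/1) = 42 servings → $16.80.
chicken breast only: max(1767/223, 42/26) = 7.924 servings → $16.64.
banana + chicken breast with both tight: 3.049 servings and 1.498 servings → $4.37.
The minimum over all feasible corners is $4.37.

$4.37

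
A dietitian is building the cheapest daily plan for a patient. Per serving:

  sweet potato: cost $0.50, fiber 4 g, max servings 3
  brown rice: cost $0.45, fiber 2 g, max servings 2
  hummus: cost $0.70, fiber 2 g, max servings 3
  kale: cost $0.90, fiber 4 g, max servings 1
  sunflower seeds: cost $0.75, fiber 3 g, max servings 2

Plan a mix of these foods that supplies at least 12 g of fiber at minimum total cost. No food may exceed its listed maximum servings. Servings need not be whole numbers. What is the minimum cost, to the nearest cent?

Cost per g of fiber: sweet potato $0.1250, brown rice $0.2250, kale $0.2250, sunflower seeds $0.2500, hummus $0.3500.
Take 3 servings of sweet potato: +12.0 g fiber for $1.50 (total $1.50, still need 0.0 g).
Greedy by cheapest-per-g is optimal for a single linear constraint, so the minimum cost is $1.50.

$1.50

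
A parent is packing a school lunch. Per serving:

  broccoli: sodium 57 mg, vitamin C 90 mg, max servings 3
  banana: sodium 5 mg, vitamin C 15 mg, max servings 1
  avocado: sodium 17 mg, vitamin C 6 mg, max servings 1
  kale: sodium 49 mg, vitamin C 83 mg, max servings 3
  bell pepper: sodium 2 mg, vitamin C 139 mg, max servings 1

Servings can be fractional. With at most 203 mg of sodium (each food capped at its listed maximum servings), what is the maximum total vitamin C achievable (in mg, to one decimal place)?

480.4 mg

Vitamin C per mg sodium: bell pepper 69.5, banana 3, kale 1.694, broccoli 1.579, avocado 0.3529.
Take 1 serving of bell pepper: uses 2 mg sodium, +139.0 mg vitamin C (running total 139.0 mg).
Take 1 serving of banana: uses 5 mg sodium, +15.0 mg vitamin C (running total 154.0 mg).
Take 3 servings of kale: uses 147 mg sodium, +249.0 mg vitamin C (running total 403.0 mg).
Take 0.8596 servings of broccoli: uses 49 mg sodium, +77.4 mg vitamin C (running total 480.4 mg).
Greedy by best ratio exhausts the sodium allowance optimally: 480.4 mg.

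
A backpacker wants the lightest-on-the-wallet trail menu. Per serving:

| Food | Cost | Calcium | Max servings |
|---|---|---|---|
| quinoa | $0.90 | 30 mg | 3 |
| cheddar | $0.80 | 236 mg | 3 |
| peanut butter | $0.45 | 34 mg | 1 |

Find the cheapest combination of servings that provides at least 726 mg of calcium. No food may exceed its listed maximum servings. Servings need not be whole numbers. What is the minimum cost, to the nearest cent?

Cost per mg of calcium: cheddar $0.0034, peanut butter $0.0132, quinoa $0.0300.
Take 3 servings of cheddar: +708.0 mg calcium for $2.40 (total $2.40, still need 18.0 mg).
Take 0.5294 servings of peanut butter: +18.0 mg calcium for $0.24 (total $2.64, still need 0.0 mg).
Greedy by cheapest-per-mg is optimal for a single linear constraint, so the minimum cost is $2.64.

$2.64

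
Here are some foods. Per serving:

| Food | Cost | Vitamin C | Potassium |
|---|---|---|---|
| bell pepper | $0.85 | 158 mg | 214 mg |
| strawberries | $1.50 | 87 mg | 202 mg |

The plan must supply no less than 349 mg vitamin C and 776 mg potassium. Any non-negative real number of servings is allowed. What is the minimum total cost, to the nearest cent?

$3.08

Two binding constraints pin down two serving amounts, so the optimal mix uses at most two foods. The candidates are each food alone (scaled to the tighter of vitamin C/potassium) and each pair with both constraints tight.
bell pepper only: max(349/158, 776/214) = 3.626 servings → $3.08.
strawberries only: max(349/87, 776/202) = 4.011 servings → $6.02.
bell pepper + strawberries with both tight: 0.2245 servings and 3.604 servings → $5.60.
The minimum over all feasible corners is $3.08.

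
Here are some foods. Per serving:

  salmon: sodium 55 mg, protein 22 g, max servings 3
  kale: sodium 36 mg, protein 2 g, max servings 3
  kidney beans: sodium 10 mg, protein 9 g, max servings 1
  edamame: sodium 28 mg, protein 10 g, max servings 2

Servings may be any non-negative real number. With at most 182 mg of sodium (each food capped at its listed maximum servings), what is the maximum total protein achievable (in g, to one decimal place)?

Protein per mg sodium: kidney beans 0.9, salmon 0.4, edamame 0.3571, kale 0.05556.
Take 1 serving of kidney beans: uses 10 mg sodium, +9.0 g protein (running total 9.0 g).
Take 3 servings of salmon: uses 165 mg sodium, +66.0 g protein (running total 75.0 g).
Take 0.25 servings of edamame: uses 7 mg sodium, +2.5 g protein (running total 77.5 g).
Filling greedily by protein-per-mg sodium is optimal for one linear limit, giving 77.5 g.

77.5 g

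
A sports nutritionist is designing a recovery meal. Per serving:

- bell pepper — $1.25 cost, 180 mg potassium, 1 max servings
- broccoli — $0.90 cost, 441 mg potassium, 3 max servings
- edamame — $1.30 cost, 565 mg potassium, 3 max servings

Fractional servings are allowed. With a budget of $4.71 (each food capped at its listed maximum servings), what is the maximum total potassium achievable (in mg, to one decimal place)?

2196.6 mg

Potassium per dollar: broccoli 490, edamame 434.6, bell pepper 144.
Take 3 servings of broccoli: spends $2.70, +1323.0 mg potassium (running total 1323.0 mg).
Take 1.546 servings of edamame: spends $2.01, +873.6 mg potassium (running total 2196.6 mg).
Greedy by best ratio exhausts the cost allowance optimally: 2196.6 mg.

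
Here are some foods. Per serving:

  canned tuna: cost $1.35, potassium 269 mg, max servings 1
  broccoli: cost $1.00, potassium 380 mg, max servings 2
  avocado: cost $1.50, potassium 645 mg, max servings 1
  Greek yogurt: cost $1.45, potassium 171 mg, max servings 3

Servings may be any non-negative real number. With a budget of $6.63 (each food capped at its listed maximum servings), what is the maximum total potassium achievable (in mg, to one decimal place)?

Potassium per dollar: avocado 430, broccoli 380, canned tuna 199.3, Greek yogurt 117.9.
Take 1 serving of avocado: spends $1.50, +645.0 mg potassium (running total 645.0 mg).
Take 2 servings of broccoli: spends $2.00, +760.0 mg potassium (running total 1405.0 mg).
Take 1 serving of canned tuna: spends $1.35, +269.0 mg potassium (running total 1674.0 mg).
Take 1.228 servings of Greek yogurt: spends $1.78, +209.9 mg potassium (running total 1883.9 mg).
Filling greedily by potassium-per-dollar is optimal for one linear limit, giving 1883.9 mg.

1883.9 mg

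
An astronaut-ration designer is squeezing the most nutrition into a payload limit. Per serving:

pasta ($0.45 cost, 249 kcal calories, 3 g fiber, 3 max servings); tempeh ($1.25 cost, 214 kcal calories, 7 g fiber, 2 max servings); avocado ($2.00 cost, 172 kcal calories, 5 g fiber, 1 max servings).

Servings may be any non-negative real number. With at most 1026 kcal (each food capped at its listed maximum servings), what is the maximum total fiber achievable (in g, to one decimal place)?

24.1 g

Fiber per kcal: tempeh 0.03271, avocado 0.02907, pasta 0.01205.
Take 2 servings of tempeh: uses 428 kcal, +14.0 g fiber (running total 14.0 g).
Take 1 serving of avocado: uses 172 kcal, +5.0 g fiber (running total 19.0 g).
Take 1.711 servings of pasta: uses 426 kcal, +5.1 g fiber (running total 24.1 g).
Greedy by best ratio exhausts the calories allowance optimally: 24.1 g.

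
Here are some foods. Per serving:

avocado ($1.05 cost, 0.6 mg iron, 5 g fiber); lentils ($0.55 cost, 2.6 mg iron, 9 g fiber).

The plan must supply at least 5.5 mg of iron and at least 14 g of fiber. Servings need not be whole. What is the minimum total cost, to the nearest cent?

$1.16

The cheapest plan sits at a corner of the feasible region — with two constraints it uses at most two foods.
avocado only: max(5.5/0.6, 14/5) = 9.167 servings → $9.62.
lentils only: max(5.5/2.6, 14/9) = 2.115 servings → $1.16.
avocado + lentils with both targets exact would need a negative amount; discard.
Cheapest feasible corner: $1.16.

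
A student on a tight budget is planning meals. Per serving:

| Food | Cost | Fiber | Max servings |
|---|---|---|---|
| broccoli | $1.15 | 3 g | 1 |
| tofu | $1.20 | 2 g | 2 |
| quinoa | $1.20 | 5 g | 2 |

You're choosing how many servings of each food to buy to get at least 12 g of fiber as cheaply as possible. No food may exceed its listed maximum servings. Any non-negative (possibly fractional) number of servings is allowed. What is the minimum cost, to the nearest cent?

$3.17

Cost per g of fiber: quinoa $0.2400, broccoli $0.3833, tofu $0.6000.
Take 2 servings of quinoa: +10.0 g fiber for $2.40 (total $2.40, still need 2.0 g).
Take 0.6667 servings of broccoli: +2.0 g fiber for $0.77 (total $3.17, still need 0.0 g).
Greedy by cheapest-per-g is optimal for a single linear constraint, so the minimum cost is $3.17.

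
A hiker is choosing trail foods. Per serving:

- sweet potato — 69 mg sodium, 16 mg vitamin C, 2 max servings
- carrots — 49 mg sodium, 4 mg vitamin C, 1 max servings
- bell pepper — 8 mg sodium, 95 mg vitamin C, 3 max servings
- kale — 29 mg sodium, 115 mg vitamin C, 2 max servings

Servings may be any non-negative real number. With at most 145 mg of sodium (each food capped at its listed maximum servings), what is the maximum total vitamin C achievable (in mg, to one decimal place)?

529.6 mg

Vitamin C per mg sodium: bell pepper 11.88, kale 3.966, sweet potato 0.2319, carrots 0.08163.
Take 3 servings of bell pepper: uses 24 mg sodium, +285.0 mg vitamin C (running total 285.0 mg).
Take 2 servings of kale: uses 58 mg sodium, +230.0 mg vitamin C (running total 515.0 mg).
Take 0.913 servings of sweet potato: uses 63 mg sodium, +14.6 mg vitamin C (running total 529.6 mg).
Filling greedily by vitamin C-per-mg sodium is optimal for one linear limit, giving 529.6 mg.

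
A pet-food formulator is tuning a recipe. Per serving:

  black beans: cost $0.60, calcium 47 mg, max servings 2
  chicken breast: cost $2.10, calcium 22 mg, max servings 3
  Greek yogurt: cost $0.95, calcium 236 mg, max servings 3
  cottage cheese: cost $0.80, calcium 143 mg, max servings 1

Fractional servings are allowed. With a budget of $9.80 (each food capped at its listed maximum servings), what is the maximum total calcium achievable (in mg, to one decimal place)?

Calcium per dollar: Greek yogurt 248.4, cottage cheese 178.8, black beans 78.33, chicken breast 10.48.
Take 3 servings of Greek yogurt: spends $2.85, +708.0 mg calcium (running total 708.0 mg).
Take 1 serving of cottage cheese: spends $0.80, +143.0 mg calcium (running total 851.0 mg).
Take 2 servings of black beans: spends $1.20, +94.0 mg calcium (running total 945.0 mg).
Take 2.357 servings of chicken breast: spends $4.95, +51.9 mg calcium (running total 996.9 mg).
Greedy by best ratio exhausts the cost allowance optimally: 996.9 mg.

996.9 mg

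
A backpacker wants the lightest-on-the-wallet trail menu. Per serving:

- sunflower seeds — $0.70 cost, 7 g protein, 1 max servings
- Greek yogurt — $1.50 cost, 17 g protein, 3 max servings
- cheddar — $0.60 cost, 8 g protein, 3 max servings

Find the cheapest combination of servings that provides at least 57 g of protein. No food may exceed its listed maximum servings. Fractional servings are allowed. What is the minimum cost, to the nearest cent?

$4.71

Cost per g of protein: cheddar $0.0750, Greek yogurt $0.0882, sunflower seeds $0.1000.
Take 3 servings of cheddar: +24.0 g protein for $1.80 (total $1.80, still need 33.0 g).
Take 1.941 servings of Greek yogurt: +33.0 g protein for $2.91 (total $4.71, still need 0.0 g).
Filling from the cheapest source first is optimal under one linear minimum: $4.71.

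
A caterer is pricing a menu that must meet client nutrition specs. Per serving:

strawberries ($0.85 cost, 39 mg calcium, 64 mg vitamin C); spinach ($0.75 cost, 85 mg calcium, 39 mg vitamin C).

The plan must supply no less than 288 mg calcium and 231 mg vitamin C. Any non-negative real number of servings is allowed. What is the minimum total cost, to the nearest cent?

$3.63

The cheapest plan sits at a corner of the feasible region — with two constraints it uses at most two foods.
strawberries only: max(288/39, 231/64) = 7.385 servings → $6.28.
spinach only: max(288/85, 231/39) = 5.923 servings → $4.44.
strawberries + spinach with both tight: 2.144 servings and 2.404 servings → $3.63.
The minimum over all feasible corners is $3.63.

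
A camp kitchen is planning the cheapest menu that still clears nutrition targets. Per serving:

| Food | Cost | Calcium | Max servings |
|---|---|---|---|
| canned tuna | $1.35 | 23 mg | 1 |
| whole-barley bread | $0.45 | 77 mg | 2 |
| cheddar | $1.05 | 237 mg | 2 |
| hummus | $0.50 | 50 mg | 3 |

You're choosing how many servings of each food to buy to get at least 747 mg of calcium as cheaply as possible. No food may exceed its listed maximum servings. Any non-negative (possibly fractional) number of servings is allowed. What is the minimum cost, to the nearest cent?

Cost per mg of calcium: cheddar $0.0044, whole-barley bread $0.0058, hummus $0.0100, canned tuna $0.0587.
Take 2 servings of cheddar: +474.0 mg calcium for $2.10 (total $2.10, still need 273.0 mg).
Take 2 servings of whole-barley bread: +154.0 mg calcium for $0.90 (total $3.00, still need 119.0 mg).
Take 2.38 servings of hummus: +119.0 mg calcium for $1.19 (total $4.19, still need 0.0 mg).
Filling from the cheapest source first is optimal under one linear minimum: $4.19.

$4.19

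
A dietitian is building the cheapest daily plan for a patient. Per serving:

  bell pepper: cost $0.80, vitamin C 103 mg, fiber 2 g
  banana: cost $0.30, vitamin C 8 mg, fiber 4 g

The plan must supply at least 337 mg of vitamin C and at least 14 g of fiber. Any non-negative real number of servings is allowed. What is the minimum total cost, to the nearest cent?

A basic optimal solution has at most two foods positive. Try each food alone and each pair with both targets met exactly.
bell pepper only: max(337/103, 14/2) = 7 servings → $5.60.
banana only: max(337/8, 14/4) = 42.12 servings → $12.64.
bell pepper + banana with both tight: 3.121 servings and 1.939 servings → $3.08.
The minimum over all feasible corners is $3.08.

$3.08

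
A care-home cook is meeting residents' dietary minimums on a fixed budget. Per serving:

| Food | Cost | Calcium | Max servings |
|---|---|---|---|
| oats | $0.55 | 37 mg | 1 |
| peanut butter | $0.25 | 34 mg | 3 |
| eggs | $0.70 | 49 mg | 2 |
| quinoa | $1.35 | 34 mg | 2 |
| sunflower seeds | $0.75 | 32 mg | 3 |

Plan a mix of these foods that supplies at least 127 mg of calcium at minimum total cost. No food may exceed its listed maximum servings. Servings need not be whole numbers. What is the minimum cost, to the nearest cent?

Cost per mg of calcium: peanut butter $0.0074, eggs $0.0143, oats $0.0149, sunflower seeds $0.0234, quinoa $0.0397.
Take 3 servings of peanut butter: +102.0 mg calcium for $0.75 (total $0.75, still need 25.0 mg).
Take 0.5102 servings of eggs: +25.0 mg calcium for $0.36 (total $1.11, still need 0.0 mg).
Filling from the cheapest source first is optimal under one linear minimum: $1.11.

$1.11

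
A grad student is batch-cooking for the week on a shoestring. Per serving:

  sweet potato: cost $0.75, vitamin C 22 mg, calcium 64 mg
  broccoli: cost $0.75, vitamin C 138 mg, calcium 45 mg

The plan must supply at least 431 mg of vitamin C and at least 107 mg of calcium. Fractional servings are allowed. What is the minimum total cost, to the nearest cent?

A basic optimal solution has at most two foods positive. Try each food alone and each pair with both targets met exactly.
sweet potato only: max(431/22, 107/64) = 19.59 servings → $14.69.
broccoli only: max(431/138, 107/45) = 3.123 servings → $2.34.
sweet potato + broccoli: the both-tight solution has a negative serving — not a feasible corner.
The minimum over all feasible corners is $2.34.

$2.34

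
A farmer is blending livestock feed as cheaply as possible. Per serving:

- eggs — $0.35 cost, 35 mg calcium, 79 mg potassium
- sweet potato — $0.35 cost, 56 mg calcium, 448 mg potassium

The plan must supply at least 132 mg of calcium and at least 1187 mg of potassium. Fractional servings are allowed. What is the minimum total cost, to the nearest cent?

The cheapest plan sits at a corner of the feasible region — with two constraints it uses at most two foods.
eggs only: max(132/35, 1187/79) = 15.03 servings → $5.26.
sweet potato only: max(132/56, 1187/448) = 2.65 servings → $0.93.
eggs + sweet potato with both targets exact would need a negative amount; discard.
The minimum over all feasible corners is $0.93.

$0.93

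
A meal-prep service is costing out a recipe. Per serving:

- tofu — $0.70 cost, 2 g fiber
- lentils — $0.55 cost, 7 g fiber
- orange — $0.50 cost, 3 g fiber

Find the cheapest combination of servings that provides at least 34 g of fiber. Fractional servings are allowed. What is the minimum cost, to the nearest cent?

$2.67

Cost per g of fiber: lentils $0.0786, orange $0.1667, tofu $0.3500.
With no serving limits, use only lentils: 34 g / 7 g = 4.857 servings × $0.55 = $2.67.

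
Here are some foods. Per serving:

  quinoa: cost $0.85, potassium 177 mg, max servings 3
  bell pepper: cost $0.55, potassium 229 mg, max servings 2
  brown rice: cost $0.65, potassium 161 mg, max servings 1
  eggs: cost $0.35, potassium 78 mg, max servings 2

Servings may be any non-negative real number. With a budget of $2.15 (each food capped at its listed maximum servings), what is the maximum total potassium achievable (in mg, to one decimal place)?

Potassium per dollar: bell pepper 416.4, brown rice 247.7, eggs 222.9, quinoa 208.2.
Take 2 servings of bell pepper: spends $1.10, +458.0 mg potassium (running total 458.0 mg).
Take 1 serving of brown rice: spends $0.65, +161.0 mg potassium (running total 619.0 mg).
Take 1.143 servings of eggs: spends $0.40, +89.1 mg potassium (running total 708.1 mg).
Filling greedily by potassium-per-dollar is optimal for one linear limit, giving 708.1 mg.

708.1 mg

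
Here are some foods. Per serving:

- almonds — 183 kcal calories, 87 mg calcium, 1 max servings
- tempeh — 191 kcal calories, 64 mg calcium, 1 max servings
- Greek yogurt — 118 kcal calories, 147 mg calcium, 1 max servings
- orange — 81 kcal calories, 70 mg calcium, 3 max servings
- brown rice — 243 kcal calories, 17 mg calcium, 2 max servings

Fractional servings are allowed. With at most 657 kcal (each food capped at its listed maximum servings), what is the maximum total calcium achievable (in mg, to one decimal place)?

Calcium per kcal: Greek yogurt 1.246, orange 0.8642, almonds 0.4754, tempeh 0.3351, brown rice 0.06996.
Take 1 serving of Greek yogurt: uses 118 kcal, +147.0 mg calcium (running total 147.0 mg).
Take 3 servings of orange: uses 243 kcal, +210.0 mg calcium (running total 357.0 mg).
Take 1 serving of almonds: uses 183 kcal, +87.0 mg calcium (running total 444.0 mg).
Take 0.5916 servings of tempeh: uses 113 kcal, +37.9 mg calcium (running total 481.9 mg).
Greedy by best ratio exhausts the calories allowance optimally: 481.9 mg.

481.9 mg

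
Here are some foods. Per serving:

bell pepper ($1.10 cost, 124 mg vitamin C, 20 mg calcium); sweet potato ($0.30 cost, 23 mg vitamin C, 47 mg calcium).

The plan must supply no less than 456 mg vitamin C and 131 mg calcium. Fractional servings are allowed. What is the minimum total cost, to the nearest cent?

For a min-cost LP with two ≥-constraints, a basic feasible solution has at most two positive variables.
bell pepper only: max(456/124, 131/20) = 6.55 servings → $7.21.
sweet potato only: max(456/23, 131/47) = 19.83 servings → $5.95.
bell pepper + sweet potato with both tight: 3.431 servings and 1.327 servings → $4.17.
Cheapest feasible corner: $4.17.

$4.17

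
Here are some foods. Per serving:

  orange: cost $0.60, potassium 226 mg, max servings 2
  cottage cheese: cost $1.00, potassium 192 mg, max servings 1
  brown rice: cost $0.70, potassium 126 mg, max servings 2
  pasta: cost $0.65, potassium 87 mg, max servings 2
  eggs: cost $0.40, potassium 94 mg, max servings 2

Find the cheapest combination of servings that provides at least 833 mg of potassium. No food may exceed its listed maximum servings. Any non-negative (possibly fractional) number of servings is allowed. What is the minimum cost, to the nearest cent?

$3.01

Cost per mg of potassium: orange $0.0027, eggs $0.0043, cottage cheese $0.0052, brown rice $0.0056, pasta $0.0075.
Take 2 servings of orange: +452.0 mg potassium for $1.20 (total $1.20, still need 381.0 mg).
Take 2 servings of eggs: +188.0 mg potassium for $0.80 (total $2.00, still need 193.0 mg).
Take 1 serving of cottage cheese: +192.0 mg potassium for $1.00 (total $3.00, still need 1.0 mg).
Take 0.007937 servings of brown rice: +1.0 mg potassium for $0.01 (total $3.01, still need 0.0 mg).
Filling from the cheapest source first is optimal under one linear minimum: $3.01.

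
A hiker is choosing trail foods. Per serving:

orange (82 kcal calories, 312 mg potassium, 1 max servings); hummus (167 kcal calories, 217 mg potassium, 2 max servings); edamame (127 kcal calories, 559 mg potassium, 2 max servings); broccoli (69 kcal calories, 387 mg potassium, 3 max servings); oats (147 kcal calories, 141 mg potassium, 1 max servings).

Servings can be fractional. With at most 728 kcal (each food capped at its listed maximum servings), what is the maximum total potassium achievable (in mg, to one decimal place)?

Potassium per kcal: broccoli 5.609, edamame 4.402, orange 3.805, hummus 1.299, oats 0.9592.
Take 3 servings of broccoli: uses 207 kcal, +1161.0 mg potassium (running total 1161.0 mg).
Take 2 servings of edamame: uses 254 kcal, +1118.0 mg potassium (running total 2279.0 mg).
Take 1 serving of orange: uses 82 kcal, +312.0 mg potassium (running total 2591.0 mg).
Take 1.108 servings of hummus: uses 185 kcal, +240.4 mg potassium (running total 2831.4 mg).
Greedy by best ratio exhausts the calories allowance optimally: 2831.4 mg.

2831.4 mg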